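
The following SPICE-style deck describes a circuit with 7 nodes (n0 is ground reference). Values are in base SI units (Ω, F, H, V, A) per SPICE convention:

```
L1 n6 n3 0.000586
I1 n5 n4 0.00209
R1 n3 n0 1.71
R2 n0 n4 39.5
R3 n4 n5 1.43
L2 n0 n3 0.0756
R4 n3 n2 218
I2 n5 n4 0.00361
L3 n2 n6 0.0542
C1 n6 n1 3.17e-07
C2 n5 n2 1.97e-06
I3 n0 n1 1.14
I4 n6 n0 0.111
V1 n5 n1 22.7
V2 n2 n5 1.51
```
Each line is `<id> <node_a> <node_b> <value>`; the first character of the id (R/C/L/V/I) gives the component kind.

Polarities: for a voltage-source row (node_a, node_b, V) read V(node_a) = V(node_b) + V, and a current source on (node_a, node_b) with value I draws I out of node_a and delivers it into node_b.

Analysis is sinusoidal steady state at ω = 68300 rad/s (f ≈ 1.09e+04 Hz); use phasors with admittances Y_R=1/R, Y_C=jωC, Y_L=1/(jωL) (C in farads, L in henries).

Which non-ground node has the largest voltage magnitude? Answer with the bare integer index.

2

MNA unknowns: 6 node voltages V₁..V_6 plus 2 source currents (V1, V2)
L1: Y=0.000-0.02499j on G[6,3]
I1: z[5]−=0.00209, z[4]+=0.00209
R1: Y=0.5848+0.000j on G[3,0]
R2: Y=0.02532+0.000j on G[0,4]
R3: Y=0.6993+0.000j on G[4,5]
L2: Y=0.000-0.0001937j on G[0,3]
R4: Y=0.004587+0.000j on G[3,2]
I2: z[5]−=0.00361, z[4]+=0.00361
L3: Y=0.000-0.0002701j on G[2,6]
C1: Y=0.000+0.02165j on G[6,1]
C2: Y=0.000+0.1346j on G[5,2]
I3: z[0]−=1.14, z[1]+=1.14
I4: z[6]−=0.111, z[0]+=0.111
V1: row V5−V1=22.7, i_V1 at 5,1
V2: row V2−V5=1.51, i_V2 at 2,5
solve → V1=2.379-6.909j, V2=26.59-6.909j, V3=0.7114+0.2889j, V4=24.21-6.668j, V5=25.08-6.909j, V6=-7.366+12.19j
aux → i_V1=-0.7265+0.2110j, i_V2=-0.1135-0.1610j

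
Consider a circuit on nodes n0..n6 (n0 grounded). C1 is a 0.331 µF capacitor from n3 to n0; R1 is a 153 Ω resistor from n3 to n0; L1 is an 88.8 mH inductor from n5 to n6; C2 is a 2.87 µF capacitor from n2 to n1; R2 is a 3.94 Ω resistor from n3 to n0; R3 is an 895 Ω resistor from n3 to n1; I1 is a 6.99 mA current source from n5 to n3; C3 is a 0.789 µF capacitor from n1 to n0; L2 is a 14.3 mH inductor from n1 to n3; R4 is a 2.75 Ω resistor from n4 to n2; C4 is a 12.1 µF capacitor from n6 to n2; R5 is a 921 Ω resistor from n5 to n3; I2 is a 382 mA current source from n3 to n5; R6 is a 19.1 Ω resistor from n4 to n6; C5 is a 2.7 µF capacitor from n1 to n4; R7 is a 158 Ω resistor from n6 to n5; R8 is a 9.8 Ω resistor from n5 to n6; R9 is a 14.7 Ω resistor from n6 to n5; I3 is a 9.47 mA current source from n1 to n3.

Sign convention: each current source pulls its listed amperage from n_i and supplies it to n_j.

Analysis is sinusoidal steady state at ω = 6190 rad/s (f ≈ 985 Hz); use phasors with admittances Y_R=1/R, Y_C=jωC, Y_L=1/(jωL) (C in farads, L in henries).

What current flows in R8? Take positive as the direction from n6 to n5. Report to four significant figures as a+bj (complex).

-0.2056+0.02118j A

Apply KCL at each of the 6 non-ground nodes and solve the resulting linear system.
Node n1: branches {C2, R3, C3, L2, C5, I3} → V_1 = 16.81+50.55j
Node n2: branches {C2, R4, C4} → V_2 = 15.75+40.43j
Node n3: branches {C1, R1, R2, R3, I1, L2, R5, I2, I3} → V_3 = 0.9457-0.3227j
Node n4: branches {R4, R6, C5} → V_4 = 15.53+40.05j
Node n5: branches {L1, I1, R5, I2, R7, R8, R9} → V_5 = 19.37+36.77j
Node n6: branches {L1, C4, R6, R7, R8, R9} → V_6 = 17.36+36.98j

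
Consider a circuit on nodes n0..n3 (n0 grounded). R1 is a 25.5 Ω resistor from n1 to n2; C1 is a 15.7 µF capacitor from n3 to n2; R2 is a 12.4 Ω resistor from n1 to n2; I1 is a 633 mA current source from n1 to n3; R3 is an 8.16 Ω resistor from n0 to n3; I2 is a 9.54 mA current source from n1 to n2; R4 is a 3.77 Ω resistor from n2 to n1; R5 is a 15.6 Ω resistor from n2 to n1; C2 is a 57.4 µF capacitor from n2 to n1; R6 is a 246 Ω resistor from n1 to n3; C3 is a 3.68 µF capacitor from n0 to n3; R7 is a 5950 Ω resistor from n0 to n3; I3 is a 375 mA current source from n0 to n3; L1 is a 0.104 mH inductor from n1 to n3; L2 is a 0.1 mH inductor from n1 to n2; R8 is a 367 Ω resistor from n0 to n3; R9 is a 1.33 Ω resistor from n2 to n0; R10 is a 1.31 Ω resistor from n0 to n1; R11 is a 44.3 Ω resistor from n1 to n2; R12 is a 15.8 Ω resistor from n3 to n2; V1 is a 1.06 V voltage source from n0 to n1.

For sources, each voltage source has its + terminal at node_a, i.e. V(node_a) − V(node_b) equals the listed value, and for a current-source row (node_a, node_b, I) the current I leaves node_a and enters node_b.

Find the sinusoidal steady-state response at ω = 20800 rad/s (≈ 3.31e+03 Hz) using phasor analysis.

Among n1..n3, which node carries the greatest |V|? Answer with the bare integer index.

Apply KCL at each of the 3 non-ground nodes and solve the resulting linear system.
Node n1: branches {R1, R2, I1, I2, R4, R5, C2, R6, L1, L2, R10, R11, V1} → V_1 = -1.060+0.000j
Node n2: branches {R1, C1, R2, I2, R4, R5, C2, L2, R9, R11, R12} → V_2 = -0.4361+0.6749j
Node n3: branches {C1, I1, R3, R6, C3, R7, I3, L1, R8, R12} → V_3 = 3.014+2.950j
Source currents: i(V1)=-1.360+1.108j

3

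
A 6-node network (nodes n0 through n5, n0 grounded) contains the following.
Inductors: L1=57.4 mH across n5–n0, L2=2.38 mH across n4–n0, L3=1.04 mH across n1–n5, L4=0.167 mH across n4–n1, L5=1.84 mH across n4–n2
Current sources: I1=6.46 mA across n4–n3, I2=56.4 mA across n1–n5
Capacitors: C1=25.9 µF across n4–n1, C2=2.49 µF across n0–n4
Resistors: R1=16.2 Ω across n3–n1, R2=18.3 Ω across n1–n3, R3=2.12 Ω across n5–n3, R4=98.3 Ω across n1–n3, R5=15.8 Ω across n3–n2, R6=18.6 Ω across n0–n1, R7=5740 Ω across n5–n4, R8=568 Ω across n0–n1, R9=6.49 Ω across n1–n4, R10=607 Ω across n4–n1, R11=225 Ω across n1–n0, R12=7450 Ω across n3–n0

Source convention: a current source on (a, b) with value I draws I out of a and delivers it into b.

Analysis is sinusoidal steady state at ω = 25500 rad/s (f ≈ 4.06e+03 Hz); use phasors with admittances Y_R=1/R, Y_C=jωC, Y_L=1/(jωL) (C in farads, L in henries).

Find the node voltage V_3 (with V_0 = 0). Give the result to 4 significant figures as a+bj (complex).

0.3781+0.2048j V

MNA unknowns: 5 node voltages V₁..V_5
L1: Y=0.000-0.0006832j on G[5,0]
I1: z[4]−=0.00646, z[3]+=0.00646
C1: Y=0.000+0.6604j on G[4,1]
R1: Y=0.06173+0.000j on G[3,1]
R2: Y=0.05464+0.000j on G[1,3]
R3: Y=0.4717+0.000j on G[5,3]
R4: Y=0.01017+0.000j on G[1,3]
R5: Y=0.06329+0.000j on G[3,2]
R6: Y=0.05376+0.000j on G[0,1]
L2: Y=0.000-0.01648j on G[4,0]
L3: Y=0.000-0.03771j on G[1,5]
R7: Y=0.0001742+0.000j on G[5,4]
R8: Y=0.001761+0.000j on G[0,1]
L4: Y=0.000-0.2348j on G[4,1]
L5: Y=0.000-0.02131j on G[4,2]
C2: Y=0.000+0.06349j on G[0,4]
R9: Y=0.1541+0.000j on G[1,4]
R10: Y=0.001647+0.000j on G[4,1]
R11: Y=0.004444+0.000j on G[1,0]
R12: Y=0.0001342+0.000j on G[3,0]
I2: z[1]−=0.0564, z[5]+=0.0564
solve → V1=0.002240+0.01229j, V2=0.2789+0.3019j, V3=0.3781+0.2048j, V4=-0.009307+0.007475j, V5=0.4786+0.2435j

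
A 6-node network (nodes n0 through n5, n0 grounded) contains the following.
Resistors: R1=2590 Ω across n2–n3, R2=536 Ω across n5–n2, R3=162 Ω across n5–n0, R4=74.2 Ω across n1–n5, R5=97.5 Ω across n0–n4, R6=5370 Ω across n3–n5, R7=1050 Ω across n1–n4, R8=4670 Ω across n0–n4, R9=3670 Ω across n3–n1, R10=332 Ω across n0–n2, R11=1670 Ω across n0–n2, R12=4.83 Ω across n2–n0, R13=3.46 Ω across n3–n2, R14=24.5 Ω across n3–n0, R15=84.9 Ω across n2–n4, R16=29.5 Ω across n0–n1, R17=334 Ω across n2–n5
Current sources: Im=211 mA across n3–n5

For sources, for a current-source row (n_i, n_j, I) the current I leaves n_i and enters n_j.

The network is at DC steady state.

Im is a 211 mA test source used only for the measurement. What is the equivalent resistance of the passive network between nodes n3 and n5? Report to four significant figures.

R_eq = 52.20 Ω

Element admittances at DC:
  Y(R1) = 0.0003861 S between n2,n3
  Y(R2) = 0.001866 S between n5,n2
  Y(R3) = 0.006173 S between n5,n0
  Y(R4) = 0.01348 S between n1,n5
  Y(R5) = 0.01026 S between n0,n4
  Y(R6) = 0.0001862 S between n3,n5
  Y(R7) = 0.0009524 S between n1,n4
  Y(R8) = 0.0002141 S between n0,n4
  Y(R9) = 0.0002725 S between n3,n1
  Y(R10) = 0.003012 S between n0,n2
  Y(R11) = 0.0005988 S between n0,n2
  Y(R12) = 0.2070 S between n2,n0
  Y(R13) = 0.2890 S between n3,n2
  Y(R14) = 0.04082 S between n3,n0
  Y(R15) = 0.01178 S between n2,n4
  Y(R16) = 0.03390 S between n0,n1
  Y(R17) = 0.002994 S between n2,n5
  Im: injects 0.211 A into n5 (from n3)
Assemble and solve the 5×5 MNA system:
  V(n1)=2.745  V(n2)=-0.5158  V(n3)=-1.082  V(n4)=-0.1492  V(n5)=9.932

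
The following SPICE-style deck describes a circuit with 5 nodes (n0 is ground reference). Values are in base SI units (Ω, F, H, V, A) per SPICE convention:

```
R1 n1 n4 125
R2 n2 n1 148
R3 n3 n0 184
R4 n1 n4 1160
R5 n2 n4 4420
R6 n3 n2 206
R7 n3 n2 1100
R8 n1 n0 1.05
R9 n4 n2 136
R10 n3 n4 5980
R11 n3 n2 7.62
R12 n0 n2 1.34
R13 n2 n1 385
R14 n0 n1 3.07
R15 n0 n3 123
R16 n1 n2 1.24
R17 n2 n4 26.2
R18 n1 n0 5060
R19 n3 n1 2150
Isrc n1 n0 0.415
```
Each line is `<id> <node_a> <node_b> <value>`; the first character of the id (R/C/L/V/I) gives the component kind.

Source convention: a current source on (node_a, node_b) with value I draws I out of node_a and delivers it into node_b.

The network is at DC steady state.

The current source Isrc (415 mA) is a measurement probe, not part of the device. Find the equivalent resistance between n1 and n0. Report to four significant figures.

Element admittances at DC:
  Y(R1) = 0.008000 S between n1,n4
  Y(R2) = 0.006757 S between n2,n1
  Y(R3) = 0.005435 S between n3,n0
  Y(R4) = 0.0008621 S between n1,n4
  Y(R5) = 0.0002262 S between n2,n4
  Y(R6) = 0.004854 S between n3,n2
  Y(R7) = 0.0009091 S between n3,n2
  Y(R8) = 0.9524 S between n1,n0
  Y(R9) = 0.007353 S between n4,n2
  Y(R10) = 0.0001672 S between n3,n4
  Y(R11) = 0.1312 S between n3,n2
  Y(R12) = 0.7463 S between n0,n2
  Y(R13) = 0.002597 S between n2,n1
  Y(R14) = 0.3257 S between n0,n1
  Y(R15) = 0.008130 S between n0,n3
  Y(R16) = 0.8065 S between n1,n2
  Y(R17) = 0.03817 S between n2,n4
  Y(R18) = 0.0001976 S between n1,n0
  Y(R19) = 0.0004651 S between n3,n1
  Isrc: injects 0.415 A into n0 (from n1)
Assemble and solve the 4×4 MNA system:
  V(n1)=-0.2480  V(n2)=-0.1291  V(n3)=-0.1179  V(n4)=-0.1483

R_eq = 0.5976 Ω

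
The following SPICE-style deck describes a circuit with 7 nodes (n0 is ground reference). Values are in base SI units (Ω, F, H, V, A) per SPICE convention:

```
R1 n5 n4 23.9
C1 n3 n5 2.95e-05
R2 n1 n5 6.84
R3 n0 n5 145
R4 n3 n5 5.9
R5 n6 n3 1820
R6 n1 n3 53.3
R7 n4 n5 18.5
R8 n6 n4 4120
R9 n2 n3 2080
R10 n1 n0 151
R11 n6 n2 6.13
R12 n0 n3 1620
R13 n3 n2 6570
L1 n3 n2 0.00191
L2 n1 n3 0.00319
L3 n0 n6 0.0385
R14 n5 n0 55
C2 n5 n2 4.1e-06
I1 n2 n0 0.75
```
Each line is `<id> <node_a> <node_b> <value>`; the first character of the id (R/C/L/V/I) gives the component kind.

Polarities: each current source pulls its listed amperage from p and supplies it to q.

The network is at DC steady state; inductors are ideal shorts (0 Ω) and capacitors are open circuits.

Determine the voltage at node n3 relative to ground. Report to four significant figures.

-3.859 V

Element admittances at DC:
  Y(R1) = 0.04184 S between n5,n4
  Y(C1) = 0.000 S between n3,n5
  Y(R2) = 0.1462 S between n1,n5
  Y(R3) = 0.006897 S between n0,n5
  Y(R4) = 0.1695 S between n3,n5
  Y(R5) = 0.0005495 S between n6,n3
  Y(R6) = 0.01876 S between n1,n3
  Y(R7) = 0.05405 S between n4,n5
  Y(R8) = 0.0002427 S between n6,n4
  Y(R9) = 0.0004808 S between n2,n3
  Y(R10) = 0.006623 S between n1,n0
  Y(R11) = 0.1631 S between n6,n2
  Y(R12) = 0.0006173 S between n0,n3
  Y(R13) = 0.0001522 S between n3,n2
  L1: short n3↔n2 (DC inductor)
  L2: short n1↔n3 (DC inductor)
  L3: short n0↔n6 (DC inductor)
  Y(R14) = 0.01818 S between n5,n0
  Y(C2) = 0.000 S between n5,n2
  I1: injects 0.75 A into n0 (from n2)
Assemble and solve the 9×9 MNA system:
  V(n1)=-3.859  V(n2)=-3.859  V(n3)=-3.859  V(n4)=-3.563  V(n5)=-3.572  V(n6)=0.000
  i(L1)=0.1205  i(L2)=0.06744  i(L3)=0.6325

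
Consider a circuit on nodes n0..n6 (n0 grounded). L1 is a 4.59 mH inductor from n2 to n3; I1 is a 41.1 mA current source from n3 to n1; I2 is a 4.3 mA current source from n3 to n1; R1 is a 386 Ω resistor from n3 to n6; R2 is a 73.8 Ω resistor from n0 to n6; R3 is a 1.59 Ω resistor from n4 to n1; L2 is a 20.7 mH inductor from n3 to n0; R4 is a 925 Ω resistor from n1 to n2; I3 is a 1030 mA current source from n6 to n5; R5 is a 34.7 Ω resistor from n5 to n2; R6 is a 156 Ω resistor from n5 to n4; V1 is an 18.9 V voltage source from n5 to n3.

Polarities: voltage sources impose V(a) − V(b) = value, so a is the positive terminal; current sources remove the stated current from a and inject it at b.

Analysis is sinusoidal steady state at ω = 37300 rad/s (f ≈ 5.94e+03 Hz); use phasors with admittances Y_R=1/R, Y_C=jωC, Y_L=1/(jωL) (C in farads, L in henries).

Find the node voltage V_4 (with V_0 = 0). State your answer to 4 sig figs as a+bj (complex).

318.4+175.3j V

MNA unknowns: 6 node voltages V₁..V_6 plus 1 source current (V1)
L1: Y=0.000-0.005841j on G[2,3]
I1: z[3]−=0.0411, z[1]+=0.0411
I2: z[3]−=0.0043, z[1]+=0.0043
R1: Y=0.002591+0.000j on G[3,6]
R2: Y=0.01355+0.000j on G[0,6]
R3: Y=0.6289+0.000j on G[4,1]
L2: Y=0.000-0.001295j on G[3,0]
R4: Y=0.001081+0.000j on G[1,2]
I3: z[6]−=1.03, z[5]+=1.03
R5: Y=0.02882+0.000j on G[5,2]
R6: Y=0.006410+0.000j on G[5,4]
V1: row V5−V3=18.9, i_V1 at 5,3
solve → V1=318.4+175.3j, V2=311.9+178.4j, V3=293.5+174.8j, V4=318.4+175.3j, V5=312.4+174.8j, V6=-16.71+28.05j
aux → i_V1=1.054+0.1075j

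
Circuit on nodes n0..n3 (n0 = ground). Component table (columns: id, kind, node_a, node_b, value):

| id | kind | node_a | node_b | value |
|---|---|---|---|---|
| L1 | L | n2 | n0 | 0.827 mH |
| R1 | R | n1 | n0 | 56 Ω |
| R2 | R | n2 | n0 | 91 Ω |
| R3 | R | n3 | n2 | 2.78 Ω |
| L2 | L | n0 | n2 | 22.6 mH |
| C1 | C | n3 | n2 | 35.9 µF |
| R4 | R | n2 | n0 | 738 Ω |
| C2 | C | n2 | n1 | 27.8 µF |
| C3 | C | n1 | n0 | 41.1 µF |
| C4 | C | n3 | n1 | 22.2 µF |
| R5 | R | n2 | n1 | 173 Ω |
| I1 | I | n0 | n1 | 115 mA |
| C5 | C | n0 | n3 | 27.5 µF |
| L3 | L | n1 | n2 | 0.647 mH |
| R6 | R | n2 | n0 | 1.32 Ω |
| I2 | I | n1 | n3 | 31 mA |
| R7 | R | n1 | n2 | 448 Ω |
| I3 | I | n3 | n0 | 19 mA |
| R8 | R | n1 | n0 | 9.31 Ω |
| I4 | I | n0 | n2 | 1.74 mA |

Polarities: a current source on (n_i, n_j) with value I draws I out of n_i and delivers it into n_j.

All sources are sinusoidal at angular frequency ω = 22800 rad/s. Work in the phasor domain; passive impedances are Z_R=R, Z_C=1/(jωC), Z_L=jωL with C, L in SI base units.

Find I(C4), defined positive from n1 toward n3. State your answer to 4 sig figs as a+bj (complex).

0.01159-0.0009257j A

Element admittances at ω=22800 rad/s:
  Y(L1) = 0.000-0.05303j S between n2,n0
  Y(R1) = 0.01786+0.000j S between n1,n0
  Y(R2) = 0.01099+0.000j S between n2,n0
  Y(R3) = 0.3597+0.000j S between n3,n2
  Y(L2) = 0.000-0.001941j S between n0,n2
  Y(C1) = 0.000+0.8185j S between n3,n2
  Y(R4) = 0.001355+0.000j S between n2,n0
  Y(C2) = 0.000+0.6338j S between n2,n1
  Y(C3) = 0.000+0.9371j S between n1,n0
  Y(C4) = 0.000+0.5062j S between n3,n1
  Y(R5) = 0.005780+0.000j S between n2,n1
  I1: injects 0.115 A into n1 (from n0)
  Y(C5) = 0.000+0.6270j S between n0,n3
  Y(L3) = 0.000-0.06779j S between n1,n2
  Y(R6) = 0.7576+0.000j S between n2,n0
  I2: injects 0.031 A into n3 (from n1)
  Y(R7) = 0.002232+0.000j S between n1,n2
  I3: injects 0.019 A into n0 (from n3)
  Y(R8) = 0.1074+0.000j S between n1,n0
  I4: injects 0.00174 A into n2 (from n0)
Assemble and solve the 3×3 MNA system:
  V(n1)=0.01698-0.05612j  V(n2)=0.03059-0.02467j  V(n3)=0.01881-0.03322j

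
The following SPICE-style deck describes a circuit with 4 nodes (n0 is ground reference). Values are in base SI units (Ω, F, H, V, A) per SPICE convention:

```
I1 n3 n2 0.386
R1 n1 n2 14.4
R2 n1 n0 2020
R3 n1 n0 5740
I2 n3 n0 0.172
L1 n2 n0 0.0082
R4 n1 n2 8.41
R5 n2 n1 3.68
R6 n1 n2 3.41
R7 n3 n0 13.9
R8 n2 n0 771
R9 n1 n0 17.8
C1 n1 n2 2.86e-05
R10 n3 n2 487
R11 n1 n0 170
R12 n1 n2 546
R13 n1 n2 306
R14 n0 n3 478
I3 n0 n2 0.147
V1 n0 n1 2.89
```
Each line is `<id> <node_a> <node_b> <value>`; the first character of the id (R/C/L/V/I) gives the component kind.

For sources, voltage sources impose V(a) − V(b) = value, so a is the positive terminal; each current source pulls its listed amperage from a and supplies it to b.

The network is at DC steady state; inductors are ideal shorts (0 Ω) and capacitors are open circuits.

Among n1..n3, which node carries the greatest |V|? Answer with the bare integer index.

3

Apply KCL at each of the 3 non-ground nodes and solve the resulting linear system.
Node n1: branches {R1, R2, R3, R4, R5, R6, R9, C1, R11, R12, R13, V1} → V_1 = -2.890
Node n2: branches {I1, R1, L1, R4, R5, R6, R8, C1, R10, R12, R13, I3} → V_2 = 0.000
Node n3: branches {I1, I2, R7, R10, R14} → V_3 = -7.334
Source currents: i(L1)=-1.674, i(V1)=-2.373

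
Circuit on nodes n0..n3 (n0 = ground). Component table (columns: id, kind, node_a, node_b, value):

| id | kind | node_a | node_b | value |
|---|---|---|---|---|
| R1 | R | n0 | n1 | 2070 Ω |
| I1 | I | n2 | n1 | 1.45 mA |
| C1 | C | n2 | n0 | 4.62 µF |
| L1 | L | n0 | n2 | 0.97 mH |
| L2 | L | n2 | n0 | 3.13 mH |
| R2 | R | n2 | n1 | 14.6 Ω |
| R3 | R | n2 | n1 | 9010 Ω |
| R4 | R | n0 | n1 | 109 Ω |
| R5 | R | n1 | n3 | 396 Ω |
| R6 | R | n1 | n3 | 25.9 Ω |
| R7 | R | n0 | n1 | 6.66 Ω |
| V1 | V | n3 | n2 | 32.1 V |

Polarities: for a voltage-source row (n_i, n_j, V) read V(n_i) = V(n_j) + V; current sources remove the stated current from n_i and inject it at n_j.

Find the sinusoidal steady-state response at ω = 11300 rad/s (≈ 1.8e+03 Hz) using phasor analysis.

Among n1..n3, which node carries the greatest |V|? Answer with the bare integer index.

3

MNA unknowns: 3 node voltages V₁..V_3 plus 1 source current (V1)
R1: Y=0.0004831+0.000j on G[0,1]
I1: z[2]−=0.00145, z[1]+=0.00145
C1: Y=0.000+0.05221j on G[2,0]
L1: Y=0.000-0.09123j on G[0,2]
L2: Y=0.000-0.02827j on G[2,0]
R2: Y=0.06849+0.000j on G[2,1]
R3: Y=0.0001110+0.000j on G[2,1]
R4: Y=0.009174+0.000j on G[0,1]
R5: Y=0.002525+0.000j on G[1,3]
R6: Y=0.03861+0.000j on G[1,3]
R7: Y=0.1502+0.000j on G[0,1]
V1: row V3−V2=32.1, i_V1 at 3,2
solve → V1=2.535-2.451j, V2=-5.819-6.019j, V3=26.28-6.019j
aux → i_V1=-0.9768+0.1468j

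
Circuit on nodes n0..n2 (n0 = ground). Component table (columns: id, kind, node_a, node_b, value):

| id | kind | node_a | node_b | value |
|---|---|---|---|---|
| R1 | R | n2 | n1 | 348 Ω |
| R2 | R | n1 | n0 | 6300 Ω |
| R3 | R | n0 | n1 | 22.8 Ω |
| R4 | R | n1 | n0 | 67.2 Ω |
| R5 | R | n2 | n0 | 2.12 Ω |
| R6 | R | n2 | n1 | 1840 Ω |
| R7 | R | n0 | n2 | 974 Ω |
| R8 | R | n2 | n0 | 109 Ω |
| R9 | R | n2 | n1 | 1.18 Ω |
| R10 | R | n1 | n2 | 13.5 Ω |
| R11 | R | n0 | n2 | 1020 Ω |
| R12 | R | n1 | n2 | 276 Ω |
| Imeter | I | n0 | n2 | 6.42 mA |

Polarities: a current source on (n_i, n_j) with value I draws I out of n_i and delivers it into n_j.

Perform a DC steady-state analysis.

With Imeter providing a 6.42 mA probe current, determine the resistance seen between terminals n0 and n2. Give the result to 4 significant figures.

Element admittances at DC:
  Y(R1) = 0.002874 S between n2,n1
  Y(R2) = 0.0001587 S between n1,n0
  Y(R3) = 0.04386 S between n0,n1
  Y(R4) = 0.01488 S between n1,n0
  Y(R5) = 0.4717 S between n2,n0
  Y(R6) = 0.0005435 S between n2,n1
  Y(R7) = 0.001027 S between n0,n2
  Y(R8) = 0.009174 S between n2,n0
  Y(R9) = 0.8475 S between n2,n1
  Y(R10) = 0.07407 S between n1,n2
  Y(R11) = 0.0009804 S between n0,n2
  Y(R12) = 0.003623 S between n1,n2
  Imeter: injects 0.00642 A into n2 (from n0)
Assemble and solve the 2×2 MNA system:
  V(n1)=0.01122  V(n2)=0.01193

R_eq = 1.858 Ω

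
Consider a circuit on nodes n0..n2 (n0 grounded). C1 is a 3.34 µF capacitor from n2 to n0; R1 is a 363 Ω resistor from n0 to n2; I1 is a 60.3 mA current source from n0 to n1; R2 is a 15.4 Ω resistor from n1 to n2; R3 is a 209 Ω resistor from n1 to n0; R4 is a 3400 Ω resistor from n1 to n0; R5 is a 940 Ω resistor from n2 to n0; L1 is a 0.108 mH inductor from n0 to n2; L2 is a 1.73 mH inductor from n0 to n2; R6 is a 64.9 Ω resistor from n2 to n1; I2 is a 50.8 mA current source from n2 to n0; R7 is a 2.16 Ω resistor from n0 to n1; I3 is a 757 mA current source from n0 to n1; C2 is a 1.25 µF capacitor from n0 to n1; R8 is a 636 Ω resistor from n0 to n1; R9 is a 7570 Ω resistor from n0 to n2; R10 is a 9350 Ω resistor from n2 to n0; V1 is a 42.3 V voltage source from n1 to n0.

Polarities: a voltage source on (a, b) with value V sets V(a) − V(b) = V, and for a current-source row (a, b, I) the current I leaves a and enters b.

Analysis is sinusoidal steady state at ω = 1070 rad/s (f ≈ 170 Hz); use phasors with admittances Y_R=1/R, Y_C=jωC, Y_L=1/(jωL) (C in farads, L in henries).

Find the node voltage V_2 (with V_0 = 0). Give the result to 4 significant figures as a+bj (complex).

0.003345+0.3642j V

Apply KCL at each of the 2 non-ground nodes and solve the resulting linear system.
Node n1: branches {I1, R2, R3, R4, R6, R7, I3, C2, R8, V1} → V_1 = 42.30+0.000j
Node n2: branches {C1, R1, R2, R5, L1, L2, R6, I2, R9, R10} → V_2 = 0.003345+0.3642j
Source currents: i(V1)=-22.45-0.02731j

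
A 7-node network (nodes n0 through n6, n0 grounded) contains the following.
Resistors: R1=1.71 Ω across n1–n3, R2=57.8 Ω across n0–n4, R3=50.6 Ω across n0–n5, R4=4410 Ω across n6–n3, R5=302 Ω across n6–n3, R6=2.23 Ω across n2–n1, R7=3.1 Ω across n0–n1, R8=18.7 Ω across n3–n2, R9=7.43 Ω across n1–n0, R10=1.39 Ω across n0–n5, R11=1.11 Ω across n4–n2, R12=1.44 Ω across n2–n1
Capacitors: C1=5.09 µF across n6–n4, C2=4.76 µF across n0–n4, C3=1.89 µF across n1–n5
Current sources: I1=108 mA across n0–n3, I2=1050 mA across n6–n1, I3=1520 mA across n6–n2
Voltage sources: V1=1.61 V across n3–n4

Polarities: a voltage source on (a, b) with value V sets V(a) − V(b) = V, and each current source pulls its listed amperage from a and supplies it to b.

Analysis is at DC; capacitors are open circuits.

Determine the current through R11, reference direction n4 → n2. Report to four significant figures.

-1.899 A

MNA unknowns: 6 node voltages V₁..V_6 plus 1 source current (V1)
R1: Y=0.5848 on G[1,3]
C1: Y=0.000 on G[6,4]
R2: Y=0.01730 on G[0,4]
I1: z[0]−=0.108, z[3]+=0.108
I2: z[6]−=1.05, z[1]+=1.05
R3: Y=0.01976 on G[0,5]
R4: Y=0.0002268 on G[6,3]
R5: Y=0.003311 on G[6,3]
R6: Y=0.4484 on G[2,1]
R7: Y=0.3226 on G[0,1]
C2: Y=0.000 on G[0,4]
R8: Y=0.05348 on G[3,2]
R9: Y=0.1346 on G[1,0]
R10: Y=0.7194 on G[0,5]
R11: Y=0.9009 on G[4,2]
R12: Y=0.6944 on G[2,1]
I3: z[6]−=1.52, z[2]+=1.52
C3: Y=0.000 on G[1,5]
V1: row V3−V4=1.61, i_V1 at 3,4
solve → V1=0.3174, V2=-0.03769, V3=-0.5358, V4=-2.146, V5=0.000, V6=-726.9
aux → i_V1=-1.936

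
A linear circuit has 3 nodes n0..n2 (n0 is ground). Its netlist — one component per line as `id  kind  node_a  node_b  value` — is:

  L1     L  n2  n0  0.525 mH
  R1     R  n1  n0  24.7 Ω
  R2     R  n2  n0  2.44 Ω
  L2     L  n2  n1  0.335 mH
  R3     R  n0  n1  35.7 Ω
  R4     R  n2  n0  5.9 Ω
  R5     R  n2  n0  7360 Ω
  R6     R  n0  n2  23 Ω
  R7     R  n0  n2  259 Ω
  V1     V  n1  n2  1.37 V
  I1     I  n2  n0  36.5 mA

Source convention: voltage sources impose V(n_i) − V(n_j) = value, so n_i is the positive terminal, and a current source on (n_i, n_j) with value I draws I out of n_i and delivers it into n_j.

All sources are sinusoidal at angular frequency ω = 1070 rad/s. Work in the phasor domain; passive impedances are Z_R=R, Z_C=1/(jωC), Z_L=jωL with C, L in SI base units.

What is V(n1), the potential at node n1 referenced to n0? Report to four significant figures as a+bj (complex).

1.345-0.06353j V

MNA unknowns: 2 node voltages V₁..V_2 plus 1 source current (V1)
L1: Y=0.000-1.780j on G[2,0]
R1: Y=0.04049+0.000j on G[1,0]
R2: Y=0.4098+0.000j on G[2,0]
L2: Y=0.000-2.790j on G[2,1]
R3: Y=0.02801+0.000j on G[0,1]
R4: Y=0.1695+0.000j on G[2,0]
R5: Y=0.0001359+0.000j on G[2,0]
R6: Y=0.04348+0.000j on G[0,2]
R7: Y=0.003861+0.000j on G[0,2]
V1: row V1−V2=1.37, i_V1 at 1,2
I1: z[2]−=0.0365, z[0]+=0.0365
solve → V1=1.345-0.06353j, V2=-0.02481-0.06353j
aux → i_V1=-0.09214+3.826j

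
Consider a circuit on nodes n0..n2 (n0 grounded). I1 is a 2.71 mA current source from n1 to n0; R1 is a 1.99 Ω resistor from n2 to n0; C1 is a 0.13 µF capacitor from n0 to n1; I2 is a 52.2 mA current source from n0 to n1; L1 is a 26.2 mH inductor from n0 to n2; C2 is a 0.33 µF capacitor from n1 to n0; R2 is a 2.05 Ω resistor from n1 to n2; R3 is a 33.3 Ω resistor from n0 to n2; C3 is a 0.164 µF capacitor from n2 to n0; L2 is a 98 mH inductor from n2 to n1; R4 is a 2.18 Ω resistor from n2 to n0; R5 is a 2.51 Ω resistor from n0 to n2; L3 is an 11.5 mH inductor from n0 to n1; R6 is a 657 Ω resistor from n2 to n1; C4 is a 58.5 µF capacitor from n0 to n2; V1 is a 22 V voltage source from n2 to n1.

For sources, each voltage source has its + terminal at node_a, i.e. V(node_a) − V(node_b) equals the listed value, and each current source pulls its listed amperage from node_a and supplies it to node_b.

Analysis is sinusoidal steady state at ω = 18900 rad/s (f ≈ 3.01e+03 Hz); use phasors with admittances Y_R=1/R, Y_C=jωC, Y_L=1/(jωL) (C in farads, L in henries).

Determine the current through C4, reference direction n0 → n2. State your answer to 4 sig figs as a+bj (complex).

0.02451-0.05897j A

MNA unknowns: 2 node voltages V₁..V_2 plus 1 source current (V1)
I1: z[1]−=0.00271, z[0]+=0.00271
R1: Y=0.5025+0.000j on G[2,0]
C1: Y=0.000+0.002457j on G[0,1]
I2: z[0]−=0.0522, z[1]+=0.0522
L1: Y=0.000-0.002019j on G[0,2]
C2: Y=0.000+0.006237j on G[1,0]
R2: Y=0.4878+0.000j on G[1,2]
R3: Y=0.03003+0.000j on G[0,2]
C3: Y=0.000+0.003100j on G[2,0]
L2: Y=0.000-0.0005399j on G[2,1]
R4: Y=0.4587+0.000j on G[2,0]
R5: Y=0.3984+0.000j on G[0,2]
L3: Y=0.000-0.004601j on G[0,1]
R6: Y=0.001522+0.000j on G[2,1]
C4: Y=0.000+1.106j on G[0,2]
V1: row V2−V1=22, i_V1 at 2,1
solve → V1=-21.95+0.02217j, V2=0.05333+0.02217j
aux → i_V1=-10.81-0.07795j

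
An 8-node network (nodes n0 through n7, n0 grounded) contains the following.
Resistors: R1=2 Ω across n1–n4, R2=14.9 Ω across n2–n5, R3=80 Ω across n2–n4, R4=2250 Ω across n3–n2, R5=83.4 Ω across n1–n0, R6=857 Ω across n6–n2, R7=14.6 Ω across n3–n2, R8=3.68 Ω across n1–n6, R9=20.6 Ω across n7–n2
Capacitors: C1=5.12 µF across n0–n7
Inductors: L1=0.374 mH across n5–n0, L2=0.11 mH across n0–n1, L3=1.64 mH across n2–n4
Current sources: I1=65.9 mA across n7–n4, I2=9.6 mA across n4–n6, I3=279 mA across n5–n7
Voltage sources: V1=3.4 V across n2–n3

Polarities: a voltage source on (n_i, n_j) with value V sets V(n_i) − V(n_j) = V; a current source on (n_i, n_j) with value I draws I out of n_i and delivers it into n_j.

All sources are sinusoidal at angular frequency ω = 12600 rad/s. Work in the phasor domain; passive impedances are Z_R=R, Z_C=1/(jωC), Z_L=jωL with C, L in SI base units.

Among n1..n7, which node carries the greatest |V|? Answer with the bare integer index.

7

Element admittances at ω=12600 rad/s:
  Y(R1) = 0.5000+0.000j S between n1,n4
  Y(C1) = 0.000+0.06451j S between n0,n7
  Y(L1) = 0.000-0.2122j S between n5,n0
  Y(R2) = 0.06711+0.000j S between n2,n5
  Y(L2) = 0.000-0.7215j S between n0,n1
  Y(R3) = 0.01250+0.000j S between n2,n4
  Y(R4) = 0.0004444+0.000j S between n3,n2
  Y(R5) = 0.01199+0.000j S between n1,n0
  Y(R6) = 0.001167+0.000j S between n6,n2
  Y(L3) = 0.000-0.04839j S between n2,n4
  Y(R7) = 0.06849+0.000j S between n3,n2
  Y(R8) = 0.2717+0.000j S between n1,n6
  Y(R9) = 0.04854+0.000j S between n7,n2
  I1: injects 0.0659 A into n4 (from n7)
  I2: injects 0.0096 A into n6 (from n4)
  I3: injects 0.279 A into n7 (from n5)
  V1: constraint V(n2)−V(n3) = 3.4
Assemble and solve the 8×8 MNA system:
  V(n1)=0.08646+0.02310j  V(n2)=1.026-1.355j  V(n3)=-2.374-1.355j  V(n4)=0.1006-0.09790j  V(n5)=0.1048-1.023j  V(n6)=0.1257+0.01721j  V(n7)=1.307-3.092j
  i(V1)=-0.2344+0.000j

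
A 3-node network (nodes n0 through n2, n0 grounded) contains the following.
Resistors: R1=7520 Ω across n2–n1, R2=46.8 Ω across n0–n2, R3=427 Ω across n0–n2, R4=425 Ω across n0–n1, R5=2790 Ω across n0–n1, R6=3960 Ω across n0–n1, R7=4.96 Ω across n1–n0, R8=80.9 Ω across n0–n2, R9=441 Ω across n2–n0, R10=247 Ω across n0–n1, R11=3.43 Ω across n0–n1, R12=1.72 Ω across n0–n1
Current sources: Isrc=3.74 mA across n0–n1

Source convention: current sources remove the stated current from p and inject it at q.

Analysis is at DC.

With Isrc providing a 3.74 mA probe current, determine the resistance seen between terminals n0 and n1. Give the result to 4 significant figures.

R_eq = 0.9245 Ω

Element admittances at DC:
  Y(R1) = 0.0001330 S between n2,n1
  Y(R2) = 0.02137 S between n0,n2
  Y(R3) = 0.002342 S between n0,n2
  Y(R4) = 0.002353 S between n0,n1
  Y(R5) = 0.0003584 S between n0,n1
  Y(R6) = 0.0002525 S between n0,n1
  Y(R7) = 0.2016 S between n1,n0
  Y(R8) = 0.01236 S between n0,n2
  Y(R9) = 0.002268 S between n2,n0
  Y(R10) = 0.004049 S between n0,n1
  Y(R11) = 0.2915 S between n0,n1
  Y(R12) = 0.5814 S between n0,n1
  Isrc: injects 0.00374 A into n1 (from n0)
Assemble and solve the 2×2 MNA system:
  V(n1)=0.003458  V(n2)=1.195e-05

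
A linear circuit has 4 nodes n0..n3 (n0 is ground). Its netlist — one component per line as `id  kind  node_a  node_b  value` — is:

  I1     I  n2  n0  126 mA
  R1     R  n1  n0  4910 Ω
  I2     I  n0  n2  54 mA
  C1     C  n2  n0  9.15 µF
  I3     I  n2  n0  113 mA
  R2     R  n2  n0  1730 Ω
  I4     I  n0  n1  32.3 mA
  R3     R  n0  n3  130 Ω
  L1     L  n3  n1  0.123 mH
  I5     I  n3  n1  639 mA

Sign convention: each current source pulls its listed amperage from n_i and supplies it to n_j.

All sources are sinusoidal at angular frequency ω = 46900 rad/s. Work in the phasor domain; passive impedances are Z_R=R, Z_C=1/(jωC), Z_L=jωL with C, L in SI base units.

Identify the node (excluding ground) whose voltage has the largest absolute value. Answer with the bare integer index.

Apply KCL at each of the 3 non-ground nodes and solve the resulting linear system.
Node n1: branches {R1, I4, L1, I5} → V_1 = 4.095+3.768j
Node n2: branches {I1, I2, C1, I3, R2} → V_2 = -0.0005807+0.4311j
Node n3: branches {R3, L1, I5} → V_3 = 4.091-0.09976j

1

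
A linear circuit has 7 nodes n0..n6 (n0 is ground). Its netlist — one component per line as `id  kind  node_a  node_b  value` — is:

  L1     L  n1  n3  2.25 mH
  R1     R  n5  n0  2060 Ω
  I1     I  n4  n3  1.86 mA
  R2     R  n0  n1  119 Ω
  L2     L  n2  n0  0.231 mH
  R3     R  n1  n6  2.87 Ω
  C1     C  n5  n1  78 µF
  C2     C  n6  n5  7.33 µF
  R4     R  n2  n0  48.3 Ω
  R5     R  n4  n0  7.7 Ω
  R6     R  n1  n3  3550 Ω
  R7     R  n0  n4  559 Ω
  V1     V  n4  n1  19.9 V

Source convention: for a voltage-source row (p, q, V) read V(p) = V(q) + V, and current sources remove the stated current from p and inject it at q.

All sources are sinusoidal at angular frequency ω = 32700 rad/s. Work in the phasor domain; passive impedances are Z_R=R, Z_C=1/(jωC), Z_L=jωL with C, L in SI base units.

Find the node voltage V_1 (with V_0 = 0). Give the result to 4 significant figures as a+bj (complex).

-18.64+1.150e-05j V

Apply KCL at each of the 6 non-ground nodes and solve the resulting linear system.
Node n1: branches {L1, R2, R3, C1, R6, V1} → V_1 = -18.64+1.150e-05j
Node n2: branches {L2, R4} → V_2 = 0.000+0.000j
Node n3: branches {L1, I1, R6} → V_3 = -18.64+0.1368j
Node n4: branches {I1, R5, R7, V1} → V_4 = 1.259+1.150e-05j
Node n5: branches {R1, C1, C2} → V_5 = -18.64-0.003318j
Node n6: branches {R3, C2} → V_6 = -18.64-0.0009936j
Source currents: i(V1)=-0.1676-1.514e-06j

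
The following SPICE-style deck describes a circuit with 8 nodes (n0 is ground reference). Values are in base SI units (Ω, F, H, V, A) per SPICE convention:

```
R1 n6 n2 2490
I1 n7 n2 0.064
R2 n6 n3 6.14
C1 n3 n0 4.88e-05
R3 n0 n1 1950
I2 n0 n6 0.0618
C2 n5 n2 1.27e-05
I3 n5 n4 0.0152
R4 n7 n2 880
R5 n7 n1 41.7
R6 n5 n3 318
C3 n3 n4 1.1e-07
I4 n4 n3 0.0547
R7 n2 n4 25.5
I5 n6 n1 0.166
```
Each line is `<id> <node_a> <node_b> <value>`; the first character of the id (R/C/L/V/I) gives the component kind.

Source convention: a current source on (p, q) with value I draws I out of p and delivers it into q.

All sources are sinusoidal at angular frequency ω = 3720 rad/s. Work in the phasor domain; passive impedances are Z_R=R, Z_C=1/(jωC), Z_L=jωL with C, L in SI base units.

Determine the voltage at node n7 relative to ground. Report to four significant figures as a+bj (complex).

73.61-2.323j V

Element admittances at ω=3720 rad/s:
  Y(R1) = 0.0004016+0.000j S between n6,n2
  I1: injects 0.064 A into n2 (from n7)
  Y(R2) = 0.1629+0.000j S between n6,n3
  Y(C1) = 0.000+0.1815j S between n3,n0
  Y(R3) = 0.0005128+0.000j S between n0,n1
  I2: injects 0.0618 A into n6 (from n0)
  Y(C2) = 0.000+0.04724j S between n5,n2
  I3: injects 0.0152 A into n4 (from n5)
  Y(R4) = 0.001136+0.000j S between n7,n2
  Y(R5) = 0.02398+0.000j S between n7,n1
  Y(R6) = 0.003145+0.000j S between n5,n3
  Y(C3) = 0.000+0.0004092j S between n3,n4
  I4: injects 0.0547 A into n3 (from n4)
  Y(R7) = 0.03922+0.000j S between n2,n4
  I5: injects 0.166 A into n1 (from n6)
Assemble and solve the 7×7 MNA system:
  V(n1)=78.85-2.274j  V(n2)=19.43-3.349j  V(n3)=0.006425-0.1177j  V(n4)=18.39-3.541j  V(n5)=19.54-1.727j  V(n6)=-0.5840-0.1256j  V(n7)=73.61-2.323j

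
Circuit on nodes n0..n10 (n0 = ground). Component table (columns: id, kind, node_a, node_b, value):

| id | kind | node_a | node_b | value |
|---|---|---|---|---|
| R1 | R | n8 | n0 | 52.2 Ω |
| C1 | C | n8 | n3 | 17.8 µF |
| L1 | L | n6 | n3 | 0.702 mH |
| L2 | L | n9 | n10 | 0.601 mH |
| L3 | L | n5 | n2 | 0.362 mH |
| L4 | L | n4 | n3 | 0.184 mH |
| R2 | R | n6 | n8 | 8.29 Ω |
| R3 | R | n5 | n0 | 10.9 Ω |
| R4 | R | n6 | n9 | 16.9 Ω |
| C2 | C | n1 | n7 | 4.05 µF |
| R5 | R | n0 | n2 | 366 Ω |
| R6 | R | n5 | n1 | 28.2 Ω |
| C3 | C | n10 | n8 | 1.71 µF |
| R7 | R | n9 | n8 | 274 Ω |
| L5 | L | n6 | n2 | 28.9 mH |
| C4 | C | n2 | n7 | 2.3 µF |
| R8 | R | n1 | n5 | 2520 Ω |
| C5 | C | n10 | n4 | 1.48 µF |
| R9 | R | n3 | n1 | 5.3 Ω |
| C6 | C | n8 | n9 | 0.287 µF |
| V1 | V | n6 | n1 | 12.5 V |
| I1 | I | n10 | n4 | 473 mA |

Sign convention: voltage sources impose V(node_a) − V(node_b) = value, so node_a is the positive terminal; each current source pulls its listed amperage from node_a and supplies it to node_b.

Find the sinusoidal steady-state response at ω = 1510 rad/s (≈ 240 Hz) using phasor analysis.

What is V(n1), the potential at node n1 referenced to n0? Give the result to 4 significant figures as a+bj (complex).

Apply KCL at each of the 10 non-ground nodes and solve the resulting linear system.
Node n1: branches {C2, R6, R8, R9, V1} → V_1 = -6.170+3.088j
Node n2: branches {L3, R5, L5, C4} → V_2 = -1.033-0.4911j
Node n3: branches {C1, L1, L4, R9} → V_3 = 5.964+1.115j
Node n4: branches {L4, C5, I1} → V_4 = 5.968+1.246j
Node n5: branches {L3, R3, R6, R8} → V_5 = -1.131-0.5332j
Node n6: branches {L1, R2, R4, L5, V1} → V_6 = 6.330+3.088j
Node n7: branches {C2, C4} → V_7 = -4.309+1.792j
Node n8: branches {R1, C1, R2, C3, R7, C6} → V_8 = 5.564+2.623j
Node n9: branches {L2, R4, R7, C6} → V_9 = -1.142+3.638j
Node n10: branches {L2, C3, C5, I1} → V_10 = -1.172+3.215j
Source currents: i(V1)=-2.478+0.4908j

-6.170+3.088j V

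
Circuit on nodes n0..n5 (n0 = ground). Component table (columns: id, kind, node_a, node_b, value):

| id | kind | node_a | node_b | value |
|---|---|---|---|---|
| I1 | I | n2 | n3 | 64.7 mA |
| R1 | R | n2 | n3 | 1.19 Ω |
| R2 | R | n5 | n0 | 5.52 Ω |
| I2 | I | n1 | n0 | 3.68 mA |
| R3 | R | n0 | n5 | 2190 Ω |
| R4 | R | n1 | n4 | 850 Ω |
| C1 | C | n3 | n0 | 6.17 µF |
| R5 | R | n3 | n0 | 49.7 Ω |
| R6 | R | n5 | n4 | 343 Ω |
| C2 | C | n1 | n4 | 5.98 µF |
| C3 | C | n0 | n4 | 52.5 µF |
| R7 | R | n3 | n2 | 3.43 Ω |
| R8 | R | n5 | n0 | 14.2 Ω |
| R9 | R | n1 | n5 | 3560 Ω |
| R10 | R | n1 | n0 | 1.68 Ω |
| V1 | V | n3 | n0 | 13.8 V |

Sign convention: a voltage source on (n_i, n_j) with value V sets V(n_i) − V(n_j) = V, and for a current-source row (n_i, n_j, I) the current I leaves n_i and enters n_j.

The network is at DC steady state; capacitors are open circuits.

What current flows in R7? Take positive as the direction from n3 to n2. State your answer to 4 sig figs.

MNA unknowns: 5 node voltages V₁..V_5 plus 1 source current (V1)
I1: z[2]−=0.0647, z[3]+=0.0647
R1: Y=0.8403 on G[2,3]
R2: Y=0.1812 on G[5,0]
I2: z[1]−=0.00368, z[0]+=0.00368
R3: Y=0.0004566 on G[0,5]
R4: Y=0.001176 on G[1,4]
C1: Y=0.000 on G[3,0]
R5: Y=0.02012 on G[3,0]
R6: Y=0.002915 on G[5,4]
C2: Y=0.000 on G[1,4]
C3: Y=0.000 on G[0,4]
R7: Y=0.2915 on G[3,2]
R8: Y=0.07042 on G[5,0]
R9: Y=0.0002809 on G[1,5]
R10: Y=0.5952 on G[1,0]
V1: row V3−V0=13.8, i_V1 at 3,0
solve → V1=-0.006171, V2=13.74, V3=13.80, V4=-0.001794, V5=-2.728e-05
aux → i_V1=-0.2777

0.01667 A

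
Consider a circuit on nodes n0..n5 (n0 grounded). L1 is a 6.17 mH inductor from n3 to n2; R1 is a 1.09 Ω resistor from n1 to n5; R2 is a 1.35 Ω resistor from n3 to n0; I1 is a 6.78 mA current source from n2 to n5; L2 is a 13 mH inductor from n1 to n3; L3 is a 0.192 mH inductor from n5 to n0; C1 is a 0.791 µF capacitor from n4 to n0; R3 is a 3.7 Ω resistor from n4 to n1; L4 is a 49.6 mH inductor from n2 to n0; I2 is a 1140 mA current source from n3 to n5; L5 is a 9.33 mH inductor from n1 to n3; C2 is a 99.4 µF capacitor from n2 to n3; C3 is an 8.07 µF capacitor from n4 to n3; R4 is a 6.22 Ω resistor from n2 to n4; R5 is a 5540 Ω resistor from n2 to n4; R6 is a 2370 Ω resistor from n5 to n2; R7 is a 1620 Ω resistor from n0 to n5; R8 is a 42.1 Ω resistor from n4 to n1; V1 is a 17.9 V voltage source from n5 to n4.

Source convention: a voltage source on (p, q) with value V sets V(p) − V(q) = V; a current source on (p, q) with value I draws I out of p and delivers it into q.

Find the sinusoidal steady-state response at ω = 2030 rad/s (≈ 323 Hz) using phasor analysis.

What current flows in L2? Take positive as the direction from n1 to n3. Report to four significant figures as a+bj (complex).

0.08450+0.08282j A

MNA unknowns: 5 node voltages V₁..V_5 plus 1 source current (V1)
L1: Y=0.000-0.07984j on G[3,2]
R1: Y=0.9174+0.000j on G[1,5]
R2: Y=0.7407+0.000j on G[3,0]
I1: z[2]−=0.00678, z[5]+=0.00678
L2: Y=0.000-0.03789j on G[1,3]
L3: Y=0.000-2.566j on G[5,0]
C1: Y=0.000+0.001606j on G[4,0]
R3: Y=0.2703+0.000j on G[4,1]
L4: Y=0.000-0.009932j on G[2,0]
I2: z[3]−=1.14, z[5]+=1.14
L5: Y=0.000-0.05280j on G[1,3]
C2: Y=0.000+0.2018j on G[2,3]
C3: Y=0.000+0.01638j on G[4,3]
R4: Y=0.1608+0.000j on G[2,4]
R5: Y=0.0001805+0.000j on G[2,4]
R6: Y=0.0004219+0.000j on G[5,2]
R7: Y=0.0006173+0.000j on G[0,5]
R8: Y=0.02375+0.000j on G[4,1]
V1: row V5−V4=17.9, i_V1 at 5,4
solve → V1=-4.944+0.6059j, V2=-12.16+7.123j, V3=-2.759-1.624j, V4=-18.33+0.7695j, V5=-0.4331+0.7695j
aux → i_V1=-4.971-1.259j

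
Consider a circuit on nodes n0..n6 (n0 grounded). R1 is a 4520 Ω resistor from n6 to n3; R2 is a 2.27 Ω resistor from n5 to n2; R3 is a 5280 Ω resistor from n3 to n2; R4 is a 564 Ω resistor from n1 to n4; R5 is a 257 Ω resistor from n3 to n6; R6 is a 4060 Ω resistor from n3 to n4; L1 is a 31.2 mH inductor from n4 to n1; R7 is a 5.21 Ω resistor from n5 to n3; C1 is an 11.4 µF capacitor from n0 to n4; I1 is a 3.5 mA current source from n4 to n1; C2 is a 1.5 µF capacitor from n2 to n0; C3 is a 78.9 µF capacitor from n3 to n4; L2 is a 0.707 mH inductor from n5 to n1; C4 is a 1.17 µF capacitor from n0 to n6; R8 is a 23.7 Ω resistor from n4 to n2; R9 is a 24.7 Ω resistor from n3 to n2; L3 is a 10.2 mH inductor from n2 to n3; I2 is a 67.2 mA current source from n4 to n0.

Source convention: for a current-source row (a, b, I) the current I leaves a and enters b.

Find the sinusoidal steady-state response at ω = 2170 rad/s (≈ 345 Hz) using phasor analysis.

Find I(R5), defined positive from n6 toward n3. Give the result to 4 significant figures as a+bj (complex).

Apply KCL at each of the 6 non-ground nodes and solve the resulting linear system.
Node n1: branches {R4, L1, I1, L2} → V_1 = -0.05005+2.207j
Node n2: branches {R2, R3, C2, R8, R9, L3} → V_2 = -0.04347+2.207j
Node n3: branches {R1, R3, R5, R6, R7, C3, R9, L3} → V_3 = -0.08383+2.181j
Node n4: branches {R4, R6, L1, C1, I1, C3, R8, I2} → V_4 = -0.08809+2.260j
Node n5: branches {R2, R7, L2} → V_5 = -0.04904+2.200j
Node n6: branches {R1, R5, C4} → V_6 = 0.9140+1.616j

0.003883-0.002196j A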